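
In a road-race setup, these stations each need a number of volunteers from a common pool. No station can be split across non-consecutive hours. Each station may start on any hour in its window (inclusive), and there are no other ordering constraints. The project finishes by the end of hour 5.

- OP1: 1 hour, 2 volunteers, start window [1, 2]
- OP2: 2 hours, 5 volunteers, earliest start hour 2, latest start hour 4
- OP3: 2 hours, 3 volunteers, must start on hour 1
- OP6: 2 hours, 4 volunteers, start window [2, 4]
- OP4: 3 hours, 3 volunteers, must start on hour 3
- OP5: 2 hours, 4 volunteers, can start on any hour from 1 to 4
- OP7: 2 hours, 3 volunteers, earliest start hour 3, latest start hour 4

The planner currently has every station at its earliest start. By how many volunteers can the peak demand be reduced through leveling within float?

5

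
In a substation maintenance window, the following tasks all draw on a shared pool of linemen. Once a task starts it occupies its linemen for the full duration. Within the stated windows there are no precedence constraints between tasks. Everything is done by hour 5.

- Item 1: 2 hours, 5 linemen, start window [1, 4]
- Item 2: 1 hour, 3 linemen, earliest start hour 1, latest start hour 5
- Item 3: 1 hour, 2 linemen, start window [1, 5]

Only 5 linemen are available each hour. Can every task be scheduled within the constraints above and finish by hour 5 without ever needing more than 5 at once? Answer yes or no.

yes

Schedule Item 1@1, Item 2@3, Item 3@3: h1:5  h2:5  h3:5  h4:0  h5:0 — peak 5 ≤ 5.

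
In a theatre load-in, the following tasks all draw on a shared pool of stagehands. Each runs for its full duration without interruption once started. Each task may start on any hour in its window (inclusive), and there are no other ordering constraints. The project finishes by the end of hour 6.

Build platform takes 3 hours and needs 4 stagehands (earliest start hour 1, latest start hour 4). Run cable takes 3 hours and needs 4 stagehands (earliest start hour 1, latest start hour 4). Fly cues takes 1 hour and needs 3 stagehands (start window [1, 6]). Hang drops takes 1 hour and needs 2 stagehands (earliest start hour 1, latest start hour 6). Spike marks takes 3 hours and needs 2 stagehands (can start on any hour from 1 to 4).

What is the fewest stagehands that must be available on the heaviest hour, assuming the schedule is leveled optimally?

7

Early-start (Build platform@1, Run cable@1, Fly cues@1, Hang drops@1, Spike marks@1) gives peak 15: h1:15  h2:10  h3:10  h4:0  h5:0  h6:0.
Shift Run cable→4, Hang drops→2, Spike marks→3.
Schedule Build platform@1, Run cable@4, Fly cues@1, Hang drops@2, Spike marks@3: h1:7  h2:6  h3:6  h4:6  h5:6  h6:4 — peak 7.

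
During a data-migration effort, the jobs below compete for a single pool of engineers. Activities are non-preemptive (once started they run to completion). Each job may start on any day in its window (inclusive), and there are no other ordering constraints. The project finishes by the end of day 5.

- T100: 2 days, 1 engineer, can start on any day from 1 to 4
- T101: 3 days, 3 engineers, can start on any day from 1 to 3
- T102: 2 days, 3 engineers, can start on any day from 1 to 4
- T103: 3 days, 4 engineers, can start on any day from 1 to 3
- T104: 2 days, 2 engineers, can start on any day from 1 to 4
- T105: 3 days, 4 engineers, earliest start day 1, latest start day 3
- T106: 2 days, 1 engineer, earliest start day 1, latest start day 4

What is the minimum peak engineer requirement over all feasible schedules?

11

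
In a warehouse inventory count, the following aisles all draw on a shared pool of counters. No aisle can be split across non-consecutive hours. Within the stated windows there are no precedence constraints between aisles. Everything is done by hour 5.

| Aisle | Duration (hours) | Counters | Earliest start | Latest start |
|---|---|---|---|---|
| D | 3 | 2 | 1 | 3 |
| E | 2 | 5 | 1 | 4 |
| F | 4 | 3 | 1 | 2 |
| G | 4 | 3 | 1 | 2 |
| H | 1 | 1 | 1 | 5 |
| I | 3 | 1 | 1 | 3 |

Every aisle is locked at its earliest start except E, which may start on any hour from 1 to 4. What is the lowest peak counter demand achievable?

11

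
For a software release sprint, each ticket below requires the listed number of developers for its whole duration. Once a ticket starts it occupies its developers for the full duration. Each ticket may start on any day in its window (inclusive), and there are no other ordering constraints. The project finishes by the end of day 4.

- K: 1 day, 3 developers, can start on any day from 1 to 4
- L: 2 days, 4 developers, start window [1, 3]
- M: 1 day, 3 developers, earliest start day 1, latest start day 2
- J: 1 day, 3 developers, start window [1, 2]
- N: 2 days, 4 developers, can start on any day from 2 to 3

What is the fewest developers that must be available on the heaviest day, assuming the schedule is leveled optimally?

Early-start (K@1, L@1, M@1, J@1, N@2) gives peak 13: d1:13  d2:8  d3:4  d4:0.
Shift K→3, J→2, N→3.
Schedule K@3, L@1, M@1, J@2, N@3: d1:7  d2:7  d3:7  d4:4 — peak 7.
Total developer-days = 25 over 4 days ⇒ peak ≥ ⌈25/4⌉ = 7, so 7 is optimal.

7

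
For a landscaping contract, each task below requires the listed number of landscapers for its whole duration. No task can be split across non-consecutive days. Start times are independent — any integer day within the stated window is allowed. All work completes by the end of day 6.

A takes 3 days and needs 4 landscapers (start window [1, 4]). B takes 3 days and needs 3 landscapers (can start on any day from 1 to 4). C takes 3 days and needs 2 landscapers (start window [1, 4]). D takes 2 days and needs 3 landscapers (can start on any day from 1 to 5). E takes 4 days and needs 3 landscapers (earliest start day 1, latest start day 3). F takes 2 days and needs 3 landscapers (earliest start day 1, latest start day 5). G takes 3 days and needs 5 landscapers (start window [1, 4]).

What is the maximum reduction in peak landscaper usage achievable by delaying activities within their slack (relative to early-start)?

11

Early-start peak: d1:23  d2:23  d3:17  d4:3  d5:0  d6:0 ⇒ 23.
Leveled (A@1, B@1, C@1, D@1, E@3, F@4, G@4): d1:12  d2:12  d3:12  d4:11  d5:11  d6:8 ⇒ 12.
Reduction 23 − 12 = 11.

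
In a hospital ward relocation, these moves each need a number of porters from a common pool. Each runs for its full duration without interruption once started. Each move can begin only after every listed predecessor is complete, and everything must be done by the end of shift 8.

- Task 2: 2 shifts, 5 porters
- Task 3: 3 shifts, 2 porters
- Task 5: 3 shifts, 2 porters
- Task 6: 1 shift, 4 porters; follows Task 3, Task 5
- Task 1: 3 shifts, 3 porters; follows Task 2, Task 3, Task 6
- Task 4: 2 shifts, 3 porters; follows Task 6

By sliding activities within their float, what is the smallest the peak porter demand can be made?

9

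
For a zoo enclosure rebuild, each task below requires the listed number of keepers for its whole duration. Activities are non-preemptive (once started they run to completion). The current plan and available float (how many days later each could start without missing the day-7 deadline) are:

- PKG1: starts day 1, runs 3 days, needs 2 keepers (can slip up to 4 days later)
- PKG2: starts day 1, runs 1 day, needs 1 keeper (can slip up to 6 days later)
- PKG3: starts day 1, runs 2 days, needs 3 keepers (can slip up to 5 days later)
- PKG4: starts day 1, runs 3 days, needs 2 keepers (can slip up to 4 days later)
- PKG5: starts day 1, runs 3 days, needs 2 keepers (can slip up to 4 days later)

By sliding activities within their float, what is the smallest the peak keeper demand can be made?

5

Early-start (PKG1@1, PKG2@1, PKG3@1, PKG4@1, PKG5@1) gives peak 10: d1:10  d2:9  d3:6  d4:0  d5:0  d6:0  d7:0.
Shift PKG3→2, PKG4→4, PKG5→4.
Schedule PKG1@1, PKG2@1, PKG3@2, PKG4@4, PKG5@4: d1:3  d2:5  d3:5  d4:4  d5:4  d6:4  d7:0 — peak 5.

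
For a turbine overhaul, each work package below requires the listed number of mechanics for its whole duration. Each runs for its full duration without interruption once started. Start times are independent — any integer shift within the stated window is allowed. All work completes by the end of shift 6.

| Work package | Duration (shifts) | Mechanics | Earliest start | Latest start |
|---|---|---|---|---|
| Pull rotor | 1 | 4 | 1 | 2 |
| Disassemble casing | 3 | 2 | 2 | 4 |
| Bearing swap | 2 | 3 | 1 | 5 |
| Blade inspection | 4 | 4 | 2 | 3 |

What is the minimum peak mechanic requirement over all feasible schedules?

Early-start (Pull rotor@1, Disassemble casing@2, Bearing swap@1, Blade inspection@2) gives peak 9: s1:7  s2:9  s3:6  s4:6  s5:4  s6:0.
Shift Blade inspection→3.
Schedule Pull rotor@1, Disassemble casing@2, Bearing swap@1, Blade inspection@3: s1:7  s2:5  s3:6  s4:6  s5:4  s6:4 — peak 7.

7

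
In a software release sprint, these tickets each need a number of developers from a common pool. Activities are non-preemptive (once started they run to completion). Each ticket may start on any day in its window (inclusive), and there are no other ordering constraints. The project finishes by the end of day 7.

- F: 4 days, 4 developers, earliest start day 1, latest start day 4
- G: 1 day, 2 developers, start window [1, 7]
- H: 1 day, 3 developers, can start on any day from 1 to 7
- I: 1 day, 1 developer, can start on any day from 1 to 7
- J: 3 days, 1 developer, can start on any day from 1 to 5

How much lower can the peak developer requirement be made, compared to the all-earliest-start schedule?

Early-start peak: d1:11  d2:5  d3:5  d4:4  d5:0  d6:0  d7:0 ⇒ 11.
Leveled (F@1, G@5, H@6, I@5, J@5): d1:4  d2:4  d3:4  d4:4  d5:4  d6:4  d7:1 ⇒ 4.
Reduction 11 − 4 = 7.

7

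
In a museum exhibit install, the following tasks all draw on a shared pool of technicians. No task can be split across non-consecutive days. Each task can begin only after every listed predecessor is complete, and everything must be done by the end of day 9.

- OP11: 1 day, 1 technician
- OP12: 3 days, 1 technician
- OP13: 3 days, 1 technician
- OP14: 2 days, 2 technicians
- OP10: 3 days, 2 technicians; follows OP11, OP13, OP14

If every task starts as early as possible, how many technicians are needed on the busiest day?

5

Early-start schedule: OP11@1, OP12@1, OP13@1, OP14@1, OP10@4.
Load per day: day 1: 5, day 2: 4, day 3: 2, day 4: 2, day 5: 2, day 6: 2, day 7: 0, day 8: 0, day 9: 0.
Peak is 5.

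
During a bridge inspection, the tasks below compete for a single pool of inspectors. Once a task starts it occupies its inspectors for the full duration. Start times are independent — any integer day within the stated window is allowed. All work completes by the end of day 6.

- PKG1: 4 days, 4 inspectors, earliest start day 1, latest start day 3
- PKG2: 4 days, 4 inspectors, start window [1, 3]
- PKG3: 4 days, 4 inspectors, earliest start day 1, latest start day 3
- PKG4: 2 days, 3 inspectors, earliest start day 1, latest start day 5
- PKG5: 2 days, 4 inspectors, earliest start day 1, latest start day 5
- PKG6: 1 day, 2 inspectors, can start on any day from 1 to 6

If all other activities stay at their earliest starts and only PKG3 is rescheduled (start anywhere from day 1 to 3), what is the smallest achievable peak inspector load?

PKG3@1: d1:21  d2:19  d3:12  d4:12  d5:0  d6:0 → peak 21
PKG3@2: d1:17  d2:19  d3:12  d4:12  d5:4  d6:0 → peak 19
PKG3@3: d1:17  d2:15  d3:12  d4:12  d5:4  d6:4 → peak 17
Best is PKG3@3, peak 17.

17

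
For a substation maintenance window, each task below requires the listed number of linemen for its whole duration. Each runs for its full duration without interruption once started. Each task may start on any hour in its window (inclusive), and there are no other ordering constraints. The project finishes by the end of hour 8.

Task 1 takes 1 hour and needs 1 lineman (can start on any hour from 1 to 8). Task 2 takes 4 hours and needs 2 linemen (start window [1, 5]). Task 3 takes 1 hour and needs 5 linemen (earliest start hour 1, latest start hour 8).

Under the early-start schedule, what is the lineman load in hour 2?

2

At early start, hour 2 has: Task 2.
Demand: 2 = 2.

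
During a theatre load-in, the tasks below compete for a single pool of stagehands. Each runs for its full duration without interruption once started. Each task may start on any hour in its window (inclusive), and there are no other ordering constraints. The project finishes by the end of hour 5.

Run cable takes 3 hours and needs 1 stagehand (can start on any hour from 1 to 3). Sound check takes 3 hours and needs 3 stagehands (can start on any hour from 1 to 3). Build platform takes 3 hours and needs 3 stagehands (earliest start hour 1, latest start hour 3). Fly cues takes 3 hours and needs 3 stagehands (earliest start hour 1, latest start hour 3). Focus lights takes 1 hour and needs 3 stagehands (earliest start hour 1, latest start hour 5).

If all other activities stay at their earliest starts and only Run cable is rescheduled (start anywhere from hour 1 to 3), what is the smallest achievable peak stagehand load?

12

Run cable@1: h1:13  h2:10  h3:10  h4:0  h5:0 → peak 13
Run cable@2: h1:12  h2:10  h3:10  h4:1  h5:0 → peak 12
Run cable@3: h1:12  h2:9  h3:10  h4:1  h5:1 → peak 12
Best is Run cable@2, peak 12.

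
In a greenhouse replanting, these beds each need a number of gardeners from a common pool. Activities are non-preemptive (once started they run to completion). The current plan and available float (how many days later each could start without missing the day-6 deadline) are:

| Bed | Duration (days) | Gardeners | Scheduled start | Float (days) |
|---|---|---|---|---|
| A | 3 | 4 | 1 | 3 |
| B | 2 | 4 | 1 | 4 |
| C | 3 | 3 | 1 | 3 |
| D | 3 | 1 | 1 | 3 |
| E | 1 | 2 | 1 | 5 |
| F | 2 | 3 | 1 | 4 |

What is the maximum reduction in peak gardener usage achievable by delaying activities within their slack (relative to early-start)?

Early-start peak: d1:17  d2:15  d3:8  d4:0  d5:0  d6:0 ⇒ 17.
Leveled (A@1, B@1, C@3, D@3, E@4, F@5): d1:8  d2:8  d3:8  d4:6  d5:7  d6:3 ⇒ 8.
Reduction 17 − 8 = 9.

9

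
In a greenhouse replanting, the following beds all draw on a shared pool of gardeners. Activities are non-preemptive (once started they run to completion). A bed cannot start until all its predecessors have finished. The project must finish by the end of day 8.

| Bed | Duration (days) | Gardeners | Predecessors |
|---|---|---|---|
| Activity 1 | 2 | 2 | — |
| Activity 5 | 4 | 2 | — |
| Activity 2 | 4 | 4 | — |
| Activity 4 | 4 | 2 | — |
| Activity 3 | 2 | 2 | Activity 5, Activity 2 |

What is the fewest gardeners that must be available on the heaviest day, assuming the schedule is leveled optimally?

6

Early-start (Activity 1@1, Activity 5@1, Activity 2@1, Activity 4@1, Activity 3@5) gives peak 10: d1:10  d2:10  d3:8  d4:8  d5:2  d6:2  d7:0  d8:0.
Shift Activity 2→3, Activity 4→5, Activity 3→7.
Schedule Activity 1@1, Activity 5@1, Activity 2@3, Activity 4@5, Activity 3@7: d1:4  d2:4  d3:6  d4:6  d5:6  d6:6  d7:4  d8:4 — peak 6.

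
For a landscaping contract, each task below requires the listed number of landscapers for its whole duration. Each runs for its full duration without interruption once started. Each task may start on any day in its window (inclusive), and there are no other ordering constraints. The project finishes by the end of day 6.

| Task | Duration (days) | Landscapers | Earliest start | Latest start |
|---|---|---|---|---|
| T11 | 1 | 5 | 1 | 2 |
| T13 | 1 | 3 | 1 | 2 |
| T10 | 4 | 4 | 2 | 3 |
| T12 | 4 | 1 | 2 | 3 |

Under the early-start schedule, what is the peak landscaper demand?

8

Early-start schedule: T11@1, T13@1, T10@2, T12@2.
Load per day: day 1: 8, day 2: 5, day 3: 5, day 4: 5, day 5: 5, day 6: 0.
Peak is 8.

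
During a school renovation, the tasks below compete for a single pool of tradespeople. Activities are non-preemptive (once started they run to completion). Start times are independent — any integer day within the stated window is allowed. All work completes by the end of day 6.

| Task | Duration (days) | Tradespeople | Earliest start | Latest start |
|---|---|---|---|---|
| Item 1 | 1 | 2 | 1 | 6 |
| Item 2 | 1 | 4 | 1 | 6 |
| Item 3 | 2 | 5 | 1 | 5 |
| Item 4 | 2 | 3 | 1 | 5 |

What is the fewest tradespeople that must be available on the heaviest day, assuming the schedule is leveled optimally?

5

Early-start (Item 1@1, Item 2@1, Item 3@1, Item 4@1) gives peak 14: d1:14  d2:8  d3:0  d4:0  d5:0  d6:0.
Shift Item 2→2, Item 3→3, Item 4→5.
Schedule Item 1@1, Item 2@2, Item 3@3, Item 4@5: d1:2  d2:4  d3:5  d4:5  d5:3  d6:3 — peak 5.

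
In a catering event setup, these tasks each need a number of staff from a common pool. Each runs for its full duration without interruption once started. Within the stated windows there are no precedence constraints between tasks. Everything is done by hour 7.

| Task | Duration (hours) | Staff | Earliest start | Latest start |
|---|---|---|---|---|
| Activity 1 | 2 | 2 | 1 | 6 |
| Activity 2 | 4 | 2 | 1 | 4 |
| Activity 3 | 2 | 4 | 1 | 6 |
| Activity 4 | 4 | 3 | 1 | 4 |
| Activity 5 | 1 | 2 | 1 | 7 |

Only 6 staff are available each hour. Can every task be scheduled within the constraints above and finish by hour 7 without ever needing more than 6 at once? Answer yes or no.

Schedule Activity 1@1, Activity 2@3, Activity 3@1, Activity 4@3, Activity 5@7: h1:6  h2:6  h3:5  h4:5  h5:5  h6:5  h7:2 — peak 6 ≤ 6.

yes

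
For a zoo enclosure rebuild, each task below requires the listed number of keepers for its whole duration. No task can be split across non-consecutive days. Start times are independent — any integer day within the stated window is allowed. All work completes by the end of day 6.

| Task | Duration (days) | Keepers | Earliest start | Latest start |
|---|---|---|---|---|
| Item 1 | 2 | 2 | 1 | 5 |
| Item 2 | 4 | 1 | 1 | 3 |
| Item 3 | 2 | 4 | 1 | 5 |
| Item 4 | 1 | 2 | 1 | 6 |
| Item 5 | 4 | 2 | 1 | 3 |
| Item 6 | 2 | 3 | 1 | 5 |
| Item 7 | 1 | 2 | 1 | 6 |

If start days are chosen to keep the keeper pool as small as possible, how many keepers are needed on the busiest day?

Early-start (Item 1@1, Item 2@1, Item 3@1, Item 4@1, Item 5@1, Item 6@1, Item 7@1) gives peak 16: d1:16  d2:12  d3:3  d4:3  d5:0  d6:0.
Shift Item 3→5, Item 5→2, Item 6→3, Item 7→6.
Schedule Item 1@1, Item 2@1, Item 3@5, Item 4@1, Item 5@2, Item 6@3, Item 7@6: d1:5  d2:5  d3:6  d4:6  d5:6  d6:6 — peak 6.
Total keeper-days = 34 over 6 days ⇒ peak ≥ ⌈34/6⌉ = 6, so 6 is optimal.

6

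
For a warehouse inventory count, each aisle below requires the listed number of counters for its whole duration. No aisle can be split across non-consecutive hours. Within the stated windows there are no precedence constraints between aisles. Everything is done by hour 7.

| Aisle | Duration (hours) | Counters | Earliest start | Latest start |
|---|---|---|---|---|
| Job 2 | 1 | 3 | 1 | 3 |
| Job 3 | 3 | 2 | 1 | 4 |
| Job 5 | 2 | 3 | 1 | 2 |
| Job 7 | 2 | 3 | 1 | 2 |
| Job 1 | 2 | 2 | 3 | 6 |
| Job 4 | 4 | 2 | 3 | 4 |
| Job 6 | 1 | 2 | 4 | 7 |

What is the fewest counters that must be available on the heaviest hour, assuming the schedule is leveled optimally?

Early-start (Job 2@1, Job 3@1, Job 5@1, Job 7@1, Job 1@3, Job 4@3, Job 6@4) gives peak 11: h1:11  h2:8  h3:6  h4:6  h5:2  h6:2  h7:0.
Shift Job 3→3, Job 7→2, Job 1→4, Job 4→4, Job 6→6.
Schedule Job 2@1, Job 3@3, Job 5@1, Job 7@2, Job 1@4, Job 4@4, Job 6@6: h1:6  h2:6  h3:5  h4:6  h5:6  h6:4  h7:2 — peak 6.

6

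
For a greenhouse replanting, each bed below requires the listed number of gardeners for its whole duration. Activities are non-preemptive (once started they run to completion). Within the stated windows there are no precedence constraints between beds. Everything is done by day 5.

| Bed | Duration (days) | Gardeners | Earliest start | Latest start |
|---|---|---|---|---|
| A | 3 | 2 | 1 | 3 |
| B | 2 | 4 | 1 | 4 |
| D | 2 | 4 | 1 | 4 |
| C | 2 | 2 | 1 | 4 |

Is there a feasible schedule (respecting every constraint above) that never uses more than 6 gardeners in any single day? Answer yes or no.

yes

Schedule A@1, B@1, D@3, C@4: d1:6  d2:6  d3:6  d4:6  d5:2 — peak 6 ≤ 6.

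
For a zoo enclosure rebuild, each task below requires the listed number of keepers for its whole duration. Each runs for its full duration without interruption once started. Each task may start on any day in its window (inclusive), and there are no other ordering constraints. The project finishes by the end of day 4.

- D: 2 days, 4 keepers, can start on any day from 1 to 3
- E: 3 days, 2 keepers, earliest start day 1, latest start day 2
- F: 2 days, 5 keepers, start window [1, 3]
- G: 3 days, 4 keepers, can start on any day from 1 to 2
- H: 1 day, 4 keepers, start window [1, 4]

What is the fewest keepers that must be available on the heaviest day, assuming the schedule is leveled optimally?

Early-start (D@1, E@1, F@1, G@1, H@1) gives peak 19: d1:19  d2:15  d3:6  d4:0.
Shift F→3, H→4.
Schedule D@1, E@1, F@3, G@1, H@4: d1:10  d2:10  d3:11  d4:9 — peak 11.

11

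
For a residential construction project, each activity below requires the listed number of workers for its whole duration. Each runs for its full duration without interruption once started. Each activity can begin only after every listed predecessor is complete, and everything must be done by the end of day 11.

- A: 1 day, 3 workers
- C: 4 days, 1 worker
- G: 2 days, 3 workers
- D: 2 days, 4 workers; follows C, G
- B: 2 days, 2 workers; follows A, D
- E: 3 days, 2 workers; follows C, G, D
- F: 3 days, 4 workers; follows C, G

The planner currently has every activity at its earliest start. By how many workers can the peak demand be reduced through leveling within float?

2

Early-start peak: d1:7  d2:4  d3:1  d4:1  d5:8  d6:8  d7:8  d8:4  d9:2  d10:0  d11:0 ⇒ 8.
Leveled (A@1, C@1, G@2, D@5, B@7, E@7, F@9): d1:4  d2:4  d3:4  d4:1  d5:4  d6:4  d7:4  d8:4  d9:6  d10:4  d11:4 ⇒ 6.
Reduction 8 − 6 = 2.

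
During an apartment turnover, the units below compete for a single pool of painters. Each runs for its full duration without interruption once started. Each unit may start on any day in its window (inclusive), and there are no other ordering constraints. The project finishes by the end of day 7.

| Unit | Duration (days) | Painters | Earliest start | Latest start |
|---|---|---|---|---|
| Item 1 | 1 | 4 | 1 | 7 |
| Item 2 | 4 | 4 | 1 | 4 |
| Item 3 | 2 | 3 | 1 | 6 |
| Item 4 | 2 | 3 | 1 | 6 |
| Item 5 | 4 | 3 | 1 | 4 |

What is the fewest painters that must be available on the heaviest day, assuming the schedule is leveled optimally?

Early-start (Item 1@1, Item 2@1, Item 3@1, Item 4@1, Item 5@1) gives peak 17: d1:17  d2:13  d3:7  d4:7  d5:0  d6:0  d7:0.
Shift Item 2→2, Item 4→6, Item 5→3.
Schedule Item 1@1, Item 2@2, Item 3@1, Item 4@6, Item 5@3: d1:7  d2:7  d3:7  d4:7  d5:7  d6:6  d7:3 — peak 7.
Total painter-days = 44 over 7 days ⇒ peak ≥ ⌈44/7⌉ = 7, so 7 is optimal.

7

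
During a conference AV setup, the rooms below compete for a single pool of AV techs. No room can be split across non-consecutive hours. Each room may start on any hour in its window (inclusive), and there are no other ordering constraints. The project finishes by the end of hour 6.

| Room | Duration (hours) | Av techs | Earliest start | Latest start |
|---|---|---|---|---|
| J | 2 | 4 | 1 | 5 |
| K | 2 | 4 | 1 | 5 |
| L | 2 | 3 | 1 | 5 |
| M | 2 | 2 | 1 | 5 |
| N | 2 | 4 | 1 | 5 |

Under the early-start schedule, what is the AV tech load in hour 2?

17

At early start, hour 2 has: J, K, L, M, N.
Demand: 4 + 4 + 3 + 2 + 4 = 17.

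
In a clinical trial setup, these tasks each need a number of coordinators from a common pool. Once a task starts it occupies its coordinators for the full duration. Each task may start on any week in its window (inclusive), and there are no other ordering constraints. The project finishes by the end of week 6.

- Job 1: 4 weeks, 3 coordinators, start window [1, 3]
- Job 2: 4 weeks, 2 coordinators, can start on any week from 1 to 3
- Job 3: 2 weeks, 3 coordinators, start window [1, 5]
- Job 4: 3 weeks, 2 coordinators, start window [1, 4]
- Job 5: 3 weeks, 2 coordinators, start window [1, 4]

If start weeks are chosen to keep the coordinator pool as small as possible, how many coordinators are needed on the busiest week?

7

Early-start (Job 1@1, Job 2@1, Job 3@1, Job 4@1, Job 5@1) gives peak 12: w1:12  w2:12  w3:9  w4:5  w5:0  w6:0.
Shift Job 3→5, Job 5→4.
Schedule Job 1@1, Job 2@1, Job 3@5, Job 4@1, Job 5@4: w1:7  w2:7  w3:7  w4:7  w5:5  w6:5 — peak 7.
Total coordinator-weeks = 38 over 6 weeks ⇒ peak ≥ ⌈38/6⌉ = 7, so 7 is optimal.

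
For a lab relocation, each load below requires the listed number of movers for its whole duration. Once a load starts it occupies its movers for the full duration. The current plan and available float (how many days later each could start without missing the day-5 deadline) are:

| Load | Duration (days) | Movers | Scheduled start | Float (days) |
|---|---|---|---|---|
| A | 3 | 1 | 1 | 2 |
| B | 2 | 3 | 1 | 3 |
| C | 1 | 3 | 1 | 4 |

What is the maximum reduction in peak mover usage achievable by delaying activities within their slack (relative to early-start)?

Early-start peak: d1:7  d2:4  d3:1  d4:0  d5:0 ⇒ 7.
Leveled (A@1, B@1, C@3): d1:4  d2:4  d3:4  d4:0  d5:0 ⇒ 4.
Reduction 7 − 4 = 3.

3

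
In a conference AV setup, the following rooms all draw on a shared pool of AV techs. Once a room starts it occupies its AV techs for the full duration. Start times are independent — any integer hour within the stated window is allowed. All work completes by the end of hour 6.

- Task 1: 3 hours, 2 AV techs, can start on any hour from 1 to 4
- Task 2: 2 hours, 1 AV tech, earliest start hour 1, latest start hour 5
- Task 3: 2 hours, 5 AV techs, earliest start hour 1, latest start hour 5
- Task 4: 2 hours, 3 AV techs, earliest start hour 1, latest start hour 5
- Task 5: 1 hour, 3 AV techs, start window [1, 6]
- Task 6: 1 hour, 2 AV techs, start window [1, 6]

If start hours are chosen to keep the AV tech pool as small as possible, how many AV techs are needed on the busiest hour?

Early-start (Task 1@1, Task 2@1, Task 3@1, Task 4@1, Task 5@1, Task 6@1) gives peak 16: h1:16  h2:11  h3:2  h4:0  h5:0  h6:0.
Shift Task 2→3, Task 3→5, Task 5→4, Task 6→3.
Schedule Task 1@1, Task 2@3, Task 3@5, Task 4@1, Task 5@4, Task 6@3: h1:5  h2:5  h3:5  h4:4  h5:5  h6:5 — peak 5.
Total AV tech-hours = 29 over 6 hours ⇒ peak ≥ ⌈29/6⌉ = 5, so 5 is optimal.

5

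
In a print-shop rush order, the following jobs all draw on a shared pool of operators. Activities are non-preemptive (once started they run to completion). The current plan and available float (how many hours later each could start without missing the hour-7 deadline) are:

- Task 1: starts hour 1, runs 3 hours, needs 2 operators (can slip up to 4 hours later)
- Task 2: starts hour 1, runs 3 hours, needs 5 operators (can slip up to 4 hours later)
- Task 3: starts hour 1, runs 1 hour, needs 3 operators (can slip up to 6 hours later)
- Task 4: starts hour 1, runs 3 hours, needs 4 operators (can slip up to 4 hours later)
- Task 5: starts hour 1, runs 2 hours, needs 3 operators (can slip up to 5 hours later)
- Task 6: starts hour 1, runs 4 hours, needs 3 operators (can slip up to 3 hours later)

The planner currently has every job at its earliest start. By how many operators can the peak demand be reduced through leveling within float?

11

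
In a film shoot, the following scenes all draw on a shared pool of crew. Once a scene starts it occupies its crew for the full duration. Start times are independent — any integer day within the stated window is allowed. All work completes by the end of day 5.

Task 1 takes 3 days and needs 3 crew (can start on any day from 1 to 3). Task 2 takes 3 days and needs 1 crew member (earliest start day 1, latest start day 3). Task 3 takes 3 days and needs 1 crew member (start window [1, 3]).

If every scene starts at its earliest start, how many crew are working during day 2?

5

At early start, day 2 has: Task 1, Task 2, Task 3.
Demand: 3 + 1 + 1 = 5.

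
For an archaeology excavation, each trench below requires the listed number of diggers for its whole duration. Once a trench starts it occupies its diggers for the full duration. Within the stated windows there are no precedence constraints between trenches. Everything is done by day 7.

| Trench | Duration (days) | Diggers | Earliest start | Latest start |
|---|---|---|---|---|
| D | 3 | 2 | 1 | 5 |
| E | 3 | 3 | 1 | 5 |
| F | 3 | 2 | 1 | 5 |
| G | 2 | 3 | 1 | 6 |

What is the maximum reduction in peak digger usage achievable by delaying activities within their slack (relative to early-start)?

5

Early-start peak: d1:10  d2:10  d3:7  d4:0  d5:0  d6:0  d7:0 ⇒ 10.
Leveled (D@1, E@1, F@4, G@4): d1:5  d2:5  d3:5  d4:5  d5:5  d6:2  d7:0 ⇒ 5.
Reduction 10 − 5 = 5.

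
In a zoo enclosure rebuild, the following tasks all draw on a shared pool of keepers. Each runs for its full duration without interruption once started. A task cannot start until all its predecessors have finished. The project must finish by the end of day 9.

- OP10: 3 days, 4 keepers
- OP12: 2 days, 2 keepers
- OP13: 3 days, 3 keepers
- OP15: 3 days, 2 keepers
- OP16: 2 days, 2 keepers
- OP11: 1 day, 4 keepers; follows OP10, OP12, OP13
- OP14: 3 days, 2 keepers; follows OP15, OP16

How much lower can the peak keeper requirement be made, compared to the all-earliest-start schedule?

7

Early-start peak: d1:13  d2:13  d3:9  d4:6  d5:2  d6:2  d7:0  d8:0  d9:0 ⇒ 13.
Leveled (OP10@1, OP12@1, OP13@5, OP15@4, OP16@3, OP11@8, OP14@7): d1:6  d2:6  d3:6  d4:4  d5:5  d6:5  d7:5  d8:6  d9:2 ⇒ 6.
Reduction 13 − 6 = 7.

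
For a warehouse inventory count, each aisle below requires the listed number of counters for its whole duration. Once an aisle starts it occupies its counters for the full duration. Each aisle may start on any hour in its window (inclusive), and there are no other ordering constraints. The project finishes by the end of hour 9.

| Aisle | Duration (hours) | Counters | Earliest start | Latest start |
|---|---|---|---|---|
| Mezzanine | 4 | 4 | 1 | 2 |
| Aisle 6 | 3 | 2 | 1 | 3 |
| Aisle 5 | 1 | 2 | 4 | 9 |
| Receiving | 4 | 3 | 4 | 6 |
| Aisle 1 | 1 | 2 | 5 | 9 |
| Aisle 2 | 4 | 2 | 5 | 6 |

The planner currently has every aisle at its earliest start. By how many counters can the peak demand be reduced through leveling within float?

3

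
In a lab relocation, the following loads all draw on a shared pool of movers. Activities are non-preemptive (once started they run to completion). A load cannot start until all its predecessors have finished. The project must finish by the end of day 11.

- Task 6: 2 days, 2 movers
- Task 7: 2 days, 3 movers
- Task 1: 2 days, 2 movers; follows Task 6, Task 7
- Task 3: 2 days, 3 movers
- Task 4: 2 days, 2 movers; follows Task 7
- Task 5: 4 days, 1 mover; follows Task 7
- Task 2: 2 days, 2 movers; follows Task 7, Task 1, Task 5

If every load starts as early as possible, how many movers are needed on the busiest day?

8

Early-start schedule: Task 6@1, Task 7@1, Task 1@3, Task 3@1, Task 4@3, Task 5@3, Task 2@7.
Load per day: day 1: 8, day 2: 8, day 3: 5, day 4: 5, day 5: 1, day 6: 1, day 7: 2, day 8: 2, day 9: 0, day 10: 0, day 11: 0.
Peak is 8.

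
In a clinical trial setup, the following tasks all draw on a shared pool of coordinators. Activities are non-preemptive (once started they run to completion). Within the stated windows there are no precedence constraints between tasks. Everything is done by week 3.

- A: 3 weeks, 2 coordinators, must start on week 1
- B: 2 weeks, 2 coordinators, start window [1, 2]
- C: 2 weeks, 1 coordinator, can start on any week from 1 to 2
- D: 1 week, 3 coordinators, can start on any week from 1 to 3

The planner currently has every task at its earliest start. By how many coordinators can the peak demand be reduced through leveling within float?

3

Early-start peak: w1:8  w2:5  w3:2 ⇒ 8.
Leveled (A@1, B@1, C@1, D@3): w1:5  w2:5  w3:5 ⇒ 5.
Reduction 8 − 5 = 3.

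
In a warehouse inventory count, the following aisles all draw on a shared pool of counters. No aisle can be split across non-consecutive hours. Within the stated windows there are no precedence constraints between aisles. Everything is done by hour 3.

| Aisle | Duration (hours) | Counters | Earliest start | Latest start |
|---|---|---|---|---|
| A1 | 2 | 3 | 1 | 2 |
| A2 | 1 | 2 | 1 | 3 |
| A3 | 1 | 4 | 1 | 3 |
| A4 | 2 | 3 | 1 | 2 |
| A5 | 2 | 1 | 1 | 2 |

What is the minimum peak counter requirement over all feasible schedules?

7

Early-start (A1@1, A2@1, A3@1, A4@1, A5@1) gives peak 13: h1:13  h2:7  h3:0.
Shift A3→3, A4→2.
Schedule A1@1, A2@1, A3@3, A4@2, A5@1: h1:6  h2:7  h3:7 — peak 7.
Total counter-hours = 20 over 3 hours ⇒ peak ≥ ⌈20/3⌉ = 7, so 7 is optimal.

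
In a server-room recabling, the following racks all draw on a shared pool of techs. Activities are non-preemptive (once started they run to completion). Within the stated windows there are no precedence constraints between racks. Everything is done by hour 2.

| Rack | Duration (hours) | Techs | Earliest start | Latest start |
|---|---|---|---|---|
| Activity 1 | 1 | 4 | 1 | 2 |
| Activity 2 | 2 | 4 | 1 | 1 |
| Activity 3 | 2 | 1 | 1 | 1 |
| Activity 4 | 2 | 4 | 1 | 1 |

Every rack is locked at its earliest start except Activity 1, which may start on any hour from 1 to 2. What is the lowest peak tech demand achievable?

13

Activity 1@1: h1:13  h2:9 → peak 13
Activity 1@2: h1:9  h2:13 → peak 13
Best is Activity 1@1, peak 13.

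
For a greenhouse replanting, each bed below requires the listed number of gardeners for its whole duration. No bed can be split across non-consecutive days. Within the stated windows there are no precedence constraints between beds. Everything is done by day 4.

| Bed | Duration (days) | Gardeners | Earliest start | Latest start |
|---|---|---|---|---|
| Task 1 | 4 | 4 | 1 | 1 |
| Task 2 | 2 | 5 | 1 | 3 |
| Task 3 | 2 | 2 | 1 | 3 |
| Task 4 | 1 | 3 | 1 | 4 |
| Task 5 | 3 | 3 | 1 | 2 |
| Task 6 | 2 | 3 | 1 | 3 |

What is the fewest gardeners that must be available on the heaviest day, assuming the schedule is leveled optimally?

12

Early-start (Task 1@1, Task 2@1, Task 3@1, Task 4@1, Task 5@1, Task 6@1) gives peak 20: d1:20  d2:17  d3:7  d4:4.
Shift Task 3→3, Task 5→2, Task 6→3.
Schedule Task 1@1, Task 2@1, Task 3@3, Task 4@1, Task 5@2, Task 6@3: d1:12  d2:12  d3:12  d4:12 — peak 12.
Total gardener-days = 48 over 4 days ⇒ peak ≥ ⌈48/4⌉ = 12, so 12 is optimal.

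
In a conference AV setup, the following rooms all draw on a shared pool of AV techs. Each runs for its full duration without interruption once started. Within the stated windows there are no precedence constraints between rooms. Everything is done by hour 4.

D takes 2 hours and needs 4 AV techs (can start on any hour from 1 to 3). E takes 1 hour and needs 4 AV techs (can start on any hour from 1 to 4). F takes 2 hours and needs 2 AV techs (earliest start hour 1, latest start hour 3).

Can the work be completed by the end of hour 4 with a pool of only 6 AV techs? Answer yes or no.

yes

Schedule D@1, E@3, F@1: h1:6  h2:6  h3:4  h4:0 — peak 6 ≤ 6.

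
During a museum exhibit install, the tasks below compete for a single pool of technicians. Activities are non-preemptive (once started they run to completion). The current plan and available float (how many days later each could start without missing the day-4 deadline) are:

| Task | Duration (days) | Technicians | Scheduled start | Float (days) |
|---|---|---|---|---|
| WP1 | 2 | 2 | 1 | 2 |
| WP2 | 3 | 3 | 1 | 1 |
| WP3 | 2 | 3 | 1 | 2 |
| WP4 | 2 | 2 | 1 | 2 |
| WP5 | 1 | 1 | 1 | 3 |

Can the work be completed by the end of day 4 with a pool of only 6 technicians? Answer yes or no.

no

The minimum achievable peak is 7; 6 < 7, so no feasible schedule stays within the cap.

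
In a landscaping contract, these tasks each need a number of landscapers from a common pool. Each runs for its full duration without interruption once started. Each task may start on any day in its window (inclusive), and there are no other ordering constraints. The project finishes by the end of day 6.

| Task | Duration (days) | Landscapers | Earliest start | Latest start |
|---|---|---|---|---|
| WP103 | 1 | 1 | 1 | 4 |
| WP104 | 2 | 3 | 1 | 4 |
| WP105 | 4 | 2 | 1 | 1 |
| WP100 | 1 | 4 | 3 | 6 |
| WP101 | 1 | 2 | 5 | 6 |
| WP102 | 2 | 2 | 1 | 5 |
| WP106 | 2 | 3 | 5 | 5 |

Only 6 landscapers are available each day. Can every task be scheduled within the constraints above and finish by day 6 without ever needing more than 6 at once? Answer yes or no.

Schedule WP103@1, WP104@1, WP105@1, WP100@3, WP101@6, WP102@4, WP106@5: d1:6  d2:5  d3:6  d4:4  d5:5  d6:5 — peak 6 ≤ 6.

yes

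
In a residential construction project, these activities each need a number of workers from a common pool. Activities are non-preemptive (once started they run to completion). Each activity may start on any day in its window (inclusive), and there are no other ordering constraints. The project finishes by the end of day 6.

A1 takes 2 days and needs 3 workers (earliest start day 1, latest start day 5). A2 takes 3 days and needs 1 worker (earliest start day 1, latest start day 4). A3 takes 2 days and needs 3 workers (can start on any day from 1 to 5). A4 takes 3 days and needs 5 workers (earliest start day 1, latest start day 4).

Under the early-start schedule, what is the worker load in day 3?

6

At early start, day 3 has: A2, A4.
Demand: 1 + 5 = 6.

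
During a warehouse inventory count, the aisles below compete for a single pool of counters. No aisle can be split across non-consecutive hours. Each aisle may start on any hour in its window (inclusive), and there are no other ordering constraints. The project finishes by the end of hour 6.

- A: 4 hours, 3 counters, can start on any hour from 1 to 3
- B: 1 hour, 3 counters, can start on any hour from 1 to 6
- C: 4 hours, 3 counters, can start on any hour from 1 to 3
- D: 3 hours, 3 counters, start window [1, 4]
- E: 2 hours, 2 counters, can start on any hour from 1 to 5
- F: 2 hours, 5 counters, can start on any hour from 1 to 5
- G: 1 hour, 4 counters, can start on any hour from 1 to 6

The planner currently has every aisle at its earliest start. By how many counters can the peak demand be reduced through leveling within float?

13

Early-start peak: h1:23  h2:16  h3:9  h4:6  h5:0  h6:0 ⇒ 23.
Leveled (A@1, B@1, C@1, D@3, E@5, F@5, G@2): h1:9  h2:10  h3:9  h4:9  h5:10  h6:7 ⇒ 10.
Reduction 23 − 10 = 13.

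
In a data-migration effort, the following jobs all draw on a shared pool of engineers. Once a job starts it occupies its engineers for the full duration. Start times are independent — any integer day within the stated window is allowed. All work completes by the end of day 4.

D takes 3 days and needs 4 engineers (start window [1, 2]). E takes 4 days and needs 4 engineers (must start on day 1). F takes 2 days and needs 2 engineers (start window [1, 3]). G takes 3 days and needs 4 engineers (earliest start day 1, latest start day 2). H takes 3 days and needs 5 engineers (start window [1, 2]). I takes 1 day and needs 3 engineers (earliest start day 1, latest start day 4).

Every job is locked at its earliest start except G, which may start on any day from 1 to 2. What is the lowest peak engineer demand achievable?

19

G@1: d1:22  d2:19  d3:17  d4:4 → peak 22
G@2: d1:18  d2:19  d3:17  d4:8 → peak 19
Best is G@2, peak 19.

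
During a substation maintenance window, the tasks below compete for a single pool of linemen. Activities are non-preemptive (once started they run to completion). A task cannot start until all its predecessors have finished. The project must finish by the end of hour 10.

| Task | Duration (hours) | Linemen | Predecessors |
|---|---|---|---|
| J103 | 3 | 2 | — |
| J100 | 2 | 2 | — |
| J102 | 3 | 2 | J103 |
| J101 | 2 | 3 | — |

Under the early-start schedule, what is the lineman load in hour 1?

At early start, hour 1 has: J103, J100, J101.
Demand: 2 + 2 + 3 = 7.

7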